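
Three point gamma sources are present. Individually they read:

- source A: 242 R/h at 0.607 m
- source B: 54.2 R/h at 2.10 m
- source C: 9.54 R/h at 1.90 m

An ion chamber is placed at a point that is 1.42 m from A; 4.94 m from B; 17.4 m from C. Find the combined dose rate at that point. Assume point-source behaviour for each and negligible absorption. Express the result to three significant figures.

54.1 R/h

Each source contributes Iᵢ·(dᵢ/rᵢ)²; contributions add.
A: 242 × (0.607/1.42)² = 44.22 R/h
B: 54.2 × (2.10/4.94)² = 9.795 R/h
C: 9.54 × (1.90/17.4)² = 0.1138 R/h
Total = 44.22 + 9.795 + 0.1138 = 54.13 R/h.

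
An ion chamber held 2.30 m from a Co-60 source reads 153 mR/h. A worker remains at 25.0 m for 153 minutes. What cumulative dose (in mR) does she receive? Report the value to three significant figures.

3.30 mR

Applying the 1/r² law, rate at 25.0 m:
153 × (2.30/25.0)² = 153 × 0.008464 = 1.295 mR/h.
Dose = rate × time = 1.295 mR/h × 2.550 h = 3.302 mR.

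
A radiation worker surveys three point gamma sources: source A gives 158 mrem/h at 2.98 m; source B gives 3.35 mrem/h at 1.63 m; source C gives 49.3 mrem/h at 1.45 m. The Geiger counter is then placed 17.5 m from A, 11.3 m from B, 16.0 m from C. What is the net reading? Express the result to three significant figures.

Each source contributes Iᵢ·(dᵢ/rᵢ)²; contributions add.
A: 158 × (2.98/17.5)² = 4.582 mrem/h
B: 3.35 × (1.63/11.3)² = 0.06970 mrem/h
C: 49.3 × (1.45/16.0)² = 0.4049 mrem/h
Total = 4.582 + 0.06970 + 0.4049 = 5.057 mrem/h.

5.06 mrem/h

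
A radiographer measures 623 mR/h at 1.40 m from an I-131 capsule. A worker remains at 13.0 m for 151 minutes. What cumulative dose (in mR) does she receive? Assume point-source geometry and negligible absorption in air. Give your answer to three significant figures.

Applying the 1/r² law, rate at 13.0 m:
(1.40/13.0)² = 0.01160, so 623 × 0.01160 = 7.227 mR/h.
Dose = rate × time = 7.227 mR/h × 2.517 h = 18.19 mR.

18.2 mR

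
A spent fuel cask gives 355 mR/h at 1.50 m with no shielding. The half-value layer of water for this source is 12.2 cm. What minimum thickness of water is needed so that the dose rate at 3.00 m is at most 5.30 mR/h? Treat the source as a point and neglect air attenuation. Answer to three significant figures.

At 3.00 m, distance alone gives 355 × (1.50/3.00)² = 355 × 0.2500 = 88.75 mR/h.
Further attenuation needed: 88.75/5.30 = 16.75.
n = log₂(16.75) = 4.066 half-value layers.
Thickness = 4.066 × 12.2 cm = 49.61 cm.

49.6 cm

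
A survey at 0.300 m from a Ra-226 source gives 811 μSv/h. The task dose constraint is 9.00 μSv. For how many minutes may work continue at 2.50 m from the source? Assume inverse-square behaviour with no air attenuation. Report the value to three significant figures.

46.2 min

By the inverse-square law, rate at 2.50 m:
(0.300/2.50)² = 0.01440, so 811 × 0.01440 = 11.68 μSv/h.
Stay time = 9.00 μSv ÷ 11.68 μSv/h = 0.7705 h = 46.23 min.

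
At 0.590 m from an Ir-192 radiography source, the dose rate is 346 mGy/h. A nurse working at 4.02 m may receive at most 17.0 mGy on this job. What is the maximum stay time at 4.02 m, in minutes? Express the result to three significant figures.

Since intensity falls as 1/r², rate at 4.02 m:
(0.590/4.02)² = 0.02154, so 346 × 0.02154 = 7.453 mGy/h.
Stay time = 17.0 mGy ÷ 7.453 mGy/h = 2.281 h = 136.9 min.

137 min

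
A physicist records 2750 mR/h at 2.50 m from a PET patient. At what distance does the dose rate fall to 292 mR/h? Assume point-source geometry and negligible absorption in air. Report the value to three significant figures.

7.67 m

Intensity scales as (d₁/d₂)², so d₂ = d₁·√(I₁/I₂).
I₁/I₂ = 2750/292 = 9.418, so d₂ = 2.50 × √9.418 = 7.672 m.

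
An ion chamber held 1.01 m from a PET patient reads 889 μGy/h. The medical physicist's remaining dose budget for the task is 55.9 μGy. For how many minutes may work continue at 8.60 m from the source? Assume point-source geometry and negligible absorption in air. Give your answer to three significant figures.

Using I₁d₁² = I₂d₂², rate at 8.60 m:
889 × (1.01/8.60)² = 889 × 0.01379 = 12.26 μGy/h.
Stay time = 55.9 μGy ÷ 12.26 μGy/h = 4.560 h = 273.6 min.

274 min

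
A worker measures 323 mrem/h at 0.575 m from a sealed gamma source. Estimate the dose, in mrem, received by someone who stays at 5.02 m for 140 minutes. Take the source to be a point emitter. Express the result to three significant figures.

9.89 mrem

Using I₁d₁² = I₂d₂², rate at 5.02 m:
323 × (0.575/5.02)² = 323 × 0.01312 = 4.238 mrem/h.
Dose = rate × time = 4.238 mrem/h × 2.333 h = 9.887 mrem.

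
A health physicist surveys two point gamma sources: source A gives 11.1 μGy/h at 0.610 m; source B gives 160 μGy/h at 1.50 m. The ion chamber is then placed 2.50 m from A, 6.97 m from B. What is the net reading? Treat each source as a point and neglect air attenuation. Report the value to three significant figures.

8.07 μGy/h

By superposition, sum each source's inverse-square contribution:
A: 11.1 × (0.610/2.50)² = 0.6608 μGy/h
B: 160 × (1.50/6.97)² = 7.410 μGy/h
Total = 0.6608 + 7.410 = 8.071 μGy/h.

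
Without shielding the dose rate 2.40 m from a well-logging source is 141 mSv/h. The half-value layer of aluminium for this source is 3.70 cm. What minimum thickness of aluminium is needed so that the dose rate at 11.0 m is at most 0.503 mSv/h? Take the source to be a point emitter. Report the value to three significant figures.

13.8 cm

At 11.0 m, distance alone gives (2.40/11.0)² = 0.04760, so 141 × 0.04760 = 6.712 mSv/h.
Further attenuation needed: 6.712/0.503 = 13.34.
n = log₂(13.34) = 3.738 half-value layers.
Thickness = 3.738 × 3.70 cm = 13.83 cm.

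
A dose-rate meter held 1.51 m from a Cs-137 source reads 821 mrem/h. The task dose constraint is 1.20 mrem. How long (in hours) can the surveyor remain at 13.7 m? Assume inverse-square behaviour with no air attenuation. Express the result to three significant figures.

Using I₁d₁² = I₂d₂², rate at 13.7 m:
(1.51/13.7)² = 0.01215, so 821 × 0.01215 = 9.975 mrem/h.
Stay time = 1.20 mrem ÷ 9.975 mrem/h = 0.1203 h.

0.120 h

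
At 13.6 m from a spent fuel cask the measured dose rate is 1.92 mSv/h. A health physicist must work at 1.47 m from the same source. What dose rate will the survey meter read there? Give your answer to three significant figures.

164 mSv/h

Since intensity falls as 1/r², scaling from 13.6 m to 1.47 m:
1.92 × (13.6/1.47)² = 1.92 × 85.59 = 164.3 mSv/h.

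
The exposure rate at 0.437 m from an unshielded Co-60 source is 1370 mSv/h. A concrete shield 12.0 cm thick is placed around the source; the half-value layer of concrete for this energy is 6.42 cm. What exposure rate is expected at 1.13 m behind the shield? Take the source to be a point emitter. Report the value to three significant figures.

56.1 mSv/h

Distance alone: 1370 × (0.437/1.13)² = 1370 × 0.1496 = 205.0 mSv/h.
Shield: 12.0/6.42 = 1.869 half-value layers → attenuation 2^(−1.869) = 0.2738.
Combined: 205.0 × 0.2738 = 56.13 mSv/h.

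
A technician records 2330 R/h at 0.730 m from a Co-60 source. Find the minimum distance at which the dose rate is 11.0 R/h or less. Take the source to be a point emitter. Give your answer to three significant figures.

10.6 m

Intensity scales as (d₁/d₂)², so d₂ = d₁·√(I₁/I₂).
I₁/I₂ = 2330/11.0 = 211.8, so d₂ = 0.730 × √211.8 = 10.62 m.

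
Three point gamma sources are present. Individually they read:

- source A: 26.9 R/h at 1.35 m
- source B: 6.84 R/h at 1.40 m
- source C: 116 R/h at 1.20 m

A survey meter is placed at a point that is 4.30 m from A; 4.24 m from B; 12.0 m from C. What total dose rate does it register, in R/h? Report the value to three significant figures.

4.56 R/h

By superposition, sum each source's inverse-square contribution:
A: 26.9 × (1.35/4.30)² = 2.651 R/h
B: 6.84 × (1.40/4.24)² = 0.7457 R/h
C: 116 × (1.20/12.0)² = 1.160 R/h
Total = 2.651 + 0.7457 + 1.160 = 4.557 R/h.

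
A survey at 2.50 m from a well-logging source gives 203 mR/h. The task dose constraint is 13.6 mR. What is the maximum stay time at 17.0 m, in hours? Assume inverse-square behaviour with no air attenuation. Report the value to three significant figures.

3.10 h

Using I₁d₁² = I₂d₂², rate at 17.0 m:
(2.50/17.0)² = 0.02163, so 203 × 0.02163 = 4.391 mR/h.
Stay time = 13.6 mR ÷ 4.391 mR/h = 3.097 h.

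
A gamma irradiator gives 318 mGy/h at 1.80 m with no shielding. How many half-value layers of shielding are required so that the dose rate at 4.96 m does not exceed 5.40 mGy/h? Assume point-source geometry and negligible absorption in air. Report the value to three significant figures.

At 4.96 m, distance alone gives (1.80/4.96)² = 0.1317, so 318 × 0.1317 = 41.88 mGy/h.
Further attenuation needed: 41.88/5.40 = 7.756.
n = log₂(7.756) = 2.955 half-value layers.

2.96 half-value layers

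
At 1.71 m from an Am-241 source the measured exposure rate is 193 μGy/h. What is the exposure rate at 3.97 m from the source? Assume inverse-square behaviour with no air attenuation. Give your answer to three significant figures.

Applying the 1/r² law, scaling from 1.71 m to 3.97 m:
193 × (1.71/3.97)² = 193 × 0.1855 = 35.80 μGy/h.

35.8 μGy/h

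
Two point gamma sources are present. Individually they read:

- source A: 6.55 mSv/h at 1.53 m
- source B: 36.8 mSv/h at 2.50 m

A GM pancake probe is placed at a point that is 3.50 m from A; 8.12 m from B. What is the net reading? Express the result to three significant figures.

4.74 mSv/h

By superposition, sum each source's inverse-square contribution:
A: 6.55 × (1.53/3.50)² = 1.252 mSv/h
B: 36.8 × (2.50/8.12)² = 3.488 mSv/h
Total = 1.252 + 3.488 = 4.740 mSv/h.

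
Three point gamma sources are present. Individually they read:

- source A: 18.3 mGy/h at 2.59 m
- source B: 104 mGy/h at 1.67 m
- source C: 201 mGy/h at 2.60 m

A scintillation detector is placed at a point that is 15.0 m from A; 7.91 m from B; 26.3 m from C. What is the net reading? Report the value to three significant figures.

7.15 mGy/h

Each source contributes Iᵢ·(dᵢ/rᵢ)²; contributions add.
A: 18.3 × (2.59/15.0)² = 0.5456 mGy/h
B: 104 × (1.67/7.91)² = 4.636 mGy/h
C: 201 × (2.60/26.3)² = 1.964 mGy/h
Total = 0.5456 + 4.636 + 1.964 = 7.146 mGy/h.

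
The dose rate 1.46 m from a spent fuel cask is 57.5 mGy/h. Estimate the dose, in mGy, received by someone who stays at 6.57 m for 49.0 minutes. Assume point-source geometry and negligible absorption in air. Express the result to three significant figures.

Since intensity falls as 1/r², rate at 6.57 m:
(1.46/6.57)² = 0.04938, so 57.5 × 0.04938 = 2.839 mGy/h.
Dose = rate × time = 2.839 mGy/h × 0.8167 h = 2.319 mGy.

2.32 mGy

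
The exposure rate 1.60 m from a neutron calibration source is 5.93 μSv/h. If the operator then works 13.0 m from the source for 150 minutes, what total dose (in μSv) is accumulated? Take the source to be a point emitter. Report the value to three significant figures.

0.225 μSv

Since intensity falls as 1/r², rate at 13.0 m:
(1.60/13.0)² = 0.01515, so 5.93 × 0.01515 = 0.08984 μSv/h.
Dose = rate × time = 0.08984 μSv/h × 2.500 h = 0.2246 μSv.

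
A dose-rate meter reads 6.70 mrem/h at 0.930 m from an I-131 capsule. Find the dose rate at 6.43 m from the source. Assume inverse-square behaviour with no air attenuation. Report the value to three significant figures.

0.140 mrem/h

Since intensity falls as 1/r², the rate at 6.43 m is
6.70 × (0.930/6.43)² = 6.70 × 0.02092 = 0.1402 mrem/h.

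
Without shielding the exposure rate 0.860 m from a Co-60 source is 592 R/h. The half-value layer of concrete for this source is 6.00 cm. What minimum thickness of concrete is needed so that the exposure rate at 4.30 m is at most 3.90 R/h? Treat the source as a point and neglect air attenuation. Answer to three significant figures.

15.6 cm

At 4.30 m, distance alone gives 592 × (0.860/4.30)² = 592 × 0.04000 = 23.68 R/h.
Further attenuation needed: 23.68/3.90 = 6.072.
n = log₂(6.072) = 2.602 half-value layers.
Thickness = 2.602 × 6.00 cm = 15.61 cm.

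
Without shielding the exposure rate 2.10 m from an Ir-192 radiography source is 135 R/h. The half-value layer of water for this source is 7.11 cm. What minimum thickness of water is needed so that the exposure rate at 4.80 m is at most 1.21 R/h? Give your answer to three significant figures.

31.4 cm

At 4.80 m, distance alone gives 135 × (2.10/4.80)² = 135 × 0.1914 = 25.84 R/h.
Further attenuation needed: 25.84/1.21 = 21.36.
n = log₂(21.36) = 4.417 half-value layers.
Thickness = 4.417 × 7.11 cm = 31.40 cm.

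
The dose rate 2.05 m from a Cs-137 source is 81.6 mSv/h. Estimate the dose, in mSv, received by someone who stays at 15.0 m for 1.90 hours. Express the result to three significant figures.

By the inverse-square law, rate at 15.0 m:
81.6 × (2.05/15.0)² = 81.6 × 0.01868 = 1.524 mSv/h.
Dose = rate × time = 1.524 mSv/h × 1.900 h = 2.896 mSv.

2.90 mSv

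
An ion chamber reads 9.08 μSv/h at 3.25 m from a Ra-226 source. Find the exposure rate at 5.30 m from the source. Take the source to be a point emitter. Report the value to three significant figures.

Applying the 1/r² law, the rate at 5.30 m is
9.08 × (3.25/5.30)² = 9.08 × 0.3760 = 3.414 μSv/h.

3.41 μSv/h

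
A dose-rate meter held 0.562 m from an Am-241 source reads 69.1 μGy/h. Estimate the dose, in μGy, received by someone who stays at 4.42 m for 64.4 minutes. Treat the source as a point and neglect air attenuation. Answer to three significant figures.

1.20 μGy

Intensity scales as (d₁/d₂)², so rate at 4.42 m:
69.1 × (0.562/4.42)² = 69.1 × 0.01617 = 1.117 μGy/h.
Dose = rate × time = 1.117 μGy/h × 1.073 h = 1.199 μGy.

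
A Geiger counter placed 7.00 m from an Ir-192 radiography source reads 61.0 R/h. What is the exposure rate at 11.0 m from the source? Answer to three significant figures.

Applying the 1/r² law, scaling from 7.00 m to 11.0 m:
(7.00/11.0)² = 0.4050, so 61.0 × 0.4050 = 24.71 R/h.

24.7 R/h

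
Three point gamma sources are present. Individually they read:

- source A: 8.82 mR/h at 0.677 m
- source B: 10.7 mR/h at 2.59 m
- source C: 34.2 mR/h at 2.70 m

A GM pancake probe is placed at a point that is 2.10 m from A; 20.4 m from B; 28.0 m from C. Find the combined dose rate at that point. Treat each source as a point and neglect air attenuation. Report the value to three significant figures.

Each source contributes Iᵢ·(dᵢ/rᵢ)²; contributions add.
A: 8.82 × (0.677/2.10)² = 0.9167 mR/h
B: 10.7 × (2.59/20.4)² = 0.1725 mR/h
C: 34.2 × (2.70/28.0)² = 0.3180 mR/h
Total = 0.9167 + 0.1725 + 0.3180 = 1.407 mR/h.

1.41 mR/h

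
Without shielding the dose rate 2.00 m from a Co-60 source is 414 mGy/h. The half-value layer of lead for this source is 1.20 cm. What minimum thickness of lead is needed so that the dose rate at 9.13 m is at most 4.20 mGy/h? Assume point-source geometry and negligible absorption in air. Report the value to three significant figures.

2.69 cm

At 9.13 m, distance alone gives 414 × (2.00/9.13)² = 414 × 0.04799 = 19.87 mGy/h.
Further attenuation needed: 19.87/4.20 = 4.731.
n = log₂(4.731) = 2.242 half-value layers.
Thickness = 2.242 × 1.20 cm = 2.690 cm.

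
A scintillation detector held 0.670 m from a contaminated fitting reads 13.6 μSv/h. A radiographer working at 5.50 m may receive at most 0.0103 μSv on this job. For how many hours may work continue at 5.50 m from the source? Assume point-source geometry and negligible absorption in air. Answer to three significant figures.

0.0510 h

Since intensity falls as 1/r², rate at 5.50 m:
(0.670/5.50)² = 0.01484, so 13.6 × 0.01484 = 0.2018 μSv/h.
Stay time = 0.0103 μSv ÷ 0.2018 μSv/h = 0.05104 h.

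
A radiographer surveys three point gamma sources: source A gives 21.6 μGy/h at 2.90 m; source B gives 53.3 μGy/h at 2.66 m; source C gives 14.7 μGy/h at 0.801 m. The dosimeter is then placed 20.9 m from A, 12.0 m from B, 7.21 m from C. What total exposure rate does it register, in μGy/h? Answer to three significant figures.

3.22 μGy/h

By superposition, sum each source's inverse-square contribution:
A: 21.6 × (2.90/20.9)² = 0.4159 μGy/h
B: 53.3 × (2.66/12.0)² = 2.619 μGy/h
C: 14.7 × (0.801/7.21)² = 0.1814 μGy/h
Total = 0.4159 + 2.619 + 0.1814 = 3.216 μGy/h.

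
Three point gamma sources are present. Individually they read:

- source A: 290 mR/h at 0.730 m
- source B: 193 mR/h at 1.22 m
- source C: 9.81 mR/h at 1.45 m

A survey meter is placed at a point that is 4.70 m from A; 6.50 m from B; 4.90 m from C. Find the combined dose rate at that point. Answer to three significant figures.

By superposition, sum each source's inverse-square contribution:
A: 290 × (0.730/4.70)² = 6.996 mR/h
B: 193 × (1.22/6.50)² = 6.799 mR/h
C: 9.81 × (1.45/4.90)² = 0.8590 mR/h
Total = 6.996 + 6.799 + 0.8590 = 14.65 mR/h.

14.7 mR/h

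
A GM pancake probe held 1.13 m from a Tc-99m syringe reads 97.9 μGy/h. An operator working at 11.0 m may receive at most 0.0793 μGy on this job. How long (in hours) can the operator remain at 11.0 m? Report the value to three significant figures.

By the inverse-square law, rate at 11.0 m:
(1.13/11.0)² = 0.01055, so 97.9 × 0.01055 = 1.033 μGy/h.
Stay time = 0.0793 μGy ÷ 1.033 μGy/h = 0.07677 h.

0.0768 h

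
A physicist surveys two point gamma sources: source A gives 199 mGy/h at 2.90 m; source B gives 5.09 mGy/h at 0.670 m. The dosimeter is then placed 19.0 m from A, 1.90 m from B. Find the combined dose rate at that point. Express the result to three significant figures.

By superposition, sum each source's inverse-square contribution:
A: 199 × (2.90/19.0)² = 4.636 mGy/h
B: 5.09 × (0.670/1.90)² = 0.6329 mGy/h
Total = 4.636 + 0.6329 = 5.269 mGy/h.

5.27 mGy/h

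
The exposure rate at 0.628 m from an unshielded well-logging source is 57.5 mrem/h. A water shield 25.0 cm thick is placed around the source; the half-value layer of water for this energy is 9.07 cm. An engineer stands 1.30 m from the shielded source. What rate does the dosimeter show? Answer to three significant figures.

1.99 mrem/h

Distance alone: 57.5 × (0.628/1.30)² = 57.5 × 0.2334 = 13.42 mrem/h.
Shield: 25.0/9.07 = 2.756 half-value layers → attenuation 2^(−2.756) = 0.1480.
Combined: 13.42 × 0.1480 = 1.986 mrem/h.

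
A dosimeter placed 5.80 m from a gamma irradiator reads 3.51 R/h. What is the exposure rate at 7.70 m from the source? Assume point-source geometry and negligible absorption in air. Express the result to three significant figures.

1.99 R/h

Applying the 1/r² law, scaling from 5.80 m to 7.70 m:
3.51 × (5.80/7.70)² = 3.51 × 0.5674 = 1.992 R/h.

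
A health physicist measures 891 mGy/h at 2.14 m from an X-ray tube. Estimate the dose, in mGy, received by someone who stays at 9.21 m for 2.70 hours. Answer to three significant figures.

130 mGy

Using I₁d₁² = I₂d₂², rate at 9.21 m:
(2.14/9.21)² = 0.05399, so 891 × 0.05399 = 48.11 mGy/h.
Dose = rate × time = 48.11 mGy/h × 2.700 h = 129.9 mGy.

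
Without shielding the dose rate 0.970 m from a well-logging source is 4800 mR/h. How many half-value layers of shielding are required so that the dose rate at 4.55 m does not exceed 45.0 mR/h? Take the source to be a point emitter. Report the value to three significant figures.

2.28 half-value layers

At 4.55 m, distance alone gives 4800 × (0.970/4.55)² = 4800 × 0.04545 = 218.2 mR/h.
Further attenuation needed: 218.2/45.0 = 4.849.
n = log₂(4.849) = 2.278 half-value layers.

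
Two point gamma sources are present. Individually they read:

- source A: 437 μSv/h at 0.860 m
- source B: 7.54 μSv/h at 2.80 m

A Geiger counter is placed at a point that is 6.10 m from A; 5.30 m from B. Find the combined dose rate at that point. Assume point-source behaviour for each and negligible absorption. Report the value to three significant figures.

Each source contributes Iᵢ·(dᵢ/rᵢ)²; contributions add.
A: 437 × (0.860/6.10)² = 8.686 μSv/h
B: 7.54 × (2.80/5.30)² = 2.104 μSv/h
Total = 8.686 + 2.104 = 10.79 μSv/h.

10.8 μSv/h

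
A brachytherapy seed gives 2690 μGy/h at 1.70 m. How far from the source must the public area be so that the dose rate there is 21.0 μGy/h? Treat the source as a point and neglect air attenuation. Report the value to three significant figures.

19.2 m

Using I₁d₁² = I₂d₂², d₂ = d₁·√(I₁/I₂).
I₁/I₂ = 2690/21.0 = 128.1, so d₂ = 1.70 × √128.1 = 19.24 m.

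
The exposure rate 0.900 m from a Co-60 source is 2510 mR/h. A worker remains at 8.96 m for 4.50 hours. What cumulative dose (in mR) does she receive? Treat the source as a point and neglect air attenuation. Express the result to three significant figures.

114 mR

Since intensity falls as 1/r², rate at 8.96 m:
2510 × (0.900/8.96)² = 2510 × 0.01009 = 25.33 mR/h.
Dose = rate × time = 25.33 mR/h × 4.500 h = 114.0 mR.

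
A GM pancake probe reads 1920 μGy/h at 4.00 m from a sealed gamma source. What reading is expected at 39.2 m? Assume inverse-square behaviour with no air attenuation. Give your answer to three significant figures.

Using I₁d₁² = I₂d₂², the rate at 39.2 m is
1920 × (4.00/39.2)² = 1920 × 0.01041 = 19.99 μGy/h.

20.0 μGy/h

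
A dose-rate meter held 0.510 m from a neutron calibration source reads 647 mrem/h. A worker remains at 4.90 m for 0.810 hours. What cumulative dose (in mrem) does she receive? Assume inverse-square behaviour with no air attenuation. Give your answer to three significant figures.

5.68 mrem

Since intensity falls as 1/r², rate at 4.90 m:
(0.510/4.90)² = 0.01083, so 647 × 0.01083 = 7.007 mrem/h.
Dose = rate × time = 7.007 mrem/h × 0.8100 h = 5.676 mrem.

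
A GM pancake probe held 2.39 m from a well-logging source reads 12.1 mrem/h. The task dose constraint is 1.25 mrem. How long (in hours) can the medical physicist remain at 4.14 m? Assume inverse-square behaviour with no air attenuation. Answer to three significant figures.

By the inverse-square law, rate at 4.14 m:
12.1 × (2.39/4.14)² = 12.1 × 0.3333 = 4.033 mrem/h.
Stay time = 1.25 mrem ÷ 4.033 mrem/h = 0.3099 h.

0.310 h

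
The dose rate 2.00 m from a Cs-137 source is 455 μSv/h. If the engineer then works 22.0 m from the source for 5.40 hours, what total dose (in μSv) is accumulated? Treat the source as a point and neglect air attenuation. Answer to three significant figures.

Since intensity falls as 1/r², rate at 22.0 m:
455 × (2.00/22.0)² = 455 × 0.008264 = 3.760 μSv/h.
Dose = rate × time = 3.760 μSv/h × 5.400 h = 20.30 μSv.

20.3 μSv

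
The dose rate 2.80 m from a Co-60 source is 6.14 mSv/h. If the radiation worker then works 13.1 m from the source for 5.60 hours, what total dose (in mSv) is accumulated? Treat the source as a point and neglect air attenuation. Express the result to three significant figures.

1.57 mSv

Using I₁d₁² = I₂d₂², rate at 13.1 m:
6.14 × (2.80/13.1)² = 6.14 × 0.04568 = 0.2805 mSv/h.
Dose = rate × time = 0.2805 mSv/h × 5.600 h = 1.571 mSv.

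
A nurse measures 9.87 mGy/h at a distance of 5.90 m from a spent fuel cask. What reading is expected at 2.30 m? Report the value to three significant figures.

Using I₁d₁² = I₂d₂², the rate at 2.30 m is
(5.90/2.30)² = 6.580, so 9.87 × 6.580 = 64.94 mGy/h.

64.9 mGy/h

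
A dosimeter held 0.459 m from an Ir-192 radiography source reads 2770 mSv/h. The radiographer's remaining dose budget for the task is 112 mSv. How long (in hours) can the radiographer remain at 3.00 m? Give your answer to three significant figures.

Applying the 1/r² law, rate at 3.00 m:
(0.459/3.00)² = 0.02341, so 2770 × 0.02341 = 64.85 mSv/h.
Stay time = 112 mSv ÷ 64.85 mSv/h = 1.727 h.

1.73 h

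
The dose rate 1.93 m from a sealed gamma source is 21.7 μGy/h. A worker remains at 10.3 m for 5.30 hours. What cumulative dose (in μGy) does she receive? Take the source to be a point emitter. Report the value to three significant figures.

By the inverse-square law, rate at 10.3 m:
(1.93/10.3)² = 0.03511, so 21.7 × 0.03511 = 0.7619 μGy/h.
Dose = rate × time = 0.7619 μGy/h × 5.300 h = 4.038 μGy.

4.04 μGy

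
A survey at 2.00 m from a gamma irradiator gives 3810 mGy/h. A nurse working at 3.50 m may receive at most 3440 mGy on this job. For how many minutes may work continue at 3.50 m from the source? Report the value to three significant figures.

166 min

Using I₁d₁² = I₂d₂², rate at 3.50 m:
(2.00/3.50)² = 0.3265, so 3810 × 0.3265 = 1244 mGy/h.
Stay time = 3440 mGy ÷ 1244 mGy/h = 2.765 h = 165.9 min.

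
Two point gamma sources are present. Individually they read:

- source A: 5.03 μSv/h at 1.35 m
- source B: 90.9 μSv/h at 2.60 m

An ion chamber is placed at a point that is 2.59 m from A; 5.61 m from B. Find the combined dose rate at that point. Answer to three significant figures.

Each source contributes Iᵢ·(dᵢ/rᵢ)²; contributions add.
A: 5.03 × (1.35/2.59)² = 1.367 μSv/h
B: 90.9 × (2.60/5.61)² = 19.52 μSv/h
Total = 1.367 + 19.52 = 20.89 μSv/h.

20.9 μSv/h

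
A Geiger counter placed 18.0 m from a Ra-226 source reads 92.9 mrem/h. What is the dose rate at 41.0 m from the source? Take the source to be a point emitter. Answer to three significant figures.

Using I₁d₁² = I₂d₂², scaling from 18.0 m to 41.0 m:
92.9 × (18.0/41.0)² = 92.9 × 0.1927 = 17.90 mrem/h.

17.9 mrem/h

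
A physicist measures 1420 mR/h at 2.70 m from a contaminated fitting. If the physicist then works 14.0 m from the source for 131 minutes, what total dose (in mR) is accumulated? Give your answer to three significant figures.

115 mR

By the inverse-square law, rate at 14.0 m:
(2.70/14.0)² = 0.03719, so 1420 × 0.03719 = 52.81 mR/h.
Dose = rate × time = 52.81 mR/h × 2.183 h = 115.3 mR.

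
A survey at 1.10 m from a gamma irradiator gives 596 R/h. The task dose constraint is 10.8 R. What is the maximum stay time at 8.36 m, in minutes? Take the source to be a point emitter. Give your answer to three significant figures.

62.8 min

Applying the 1/r² law, rate at 8.36 m:
596 × (1.10/8.36)² = 596 × 0.01731 = 10.32 R/h.
Stay time = 10.8 R ÷ 10.32 R/h = 1.047 h = 62.82 min.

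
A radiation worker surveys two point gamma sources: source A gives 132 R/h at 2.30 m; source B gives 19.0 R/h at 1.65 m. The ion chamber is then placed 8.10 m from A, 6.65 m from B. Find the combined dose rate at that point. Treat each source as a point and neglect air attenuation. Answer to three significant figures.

By superposition, sum each source's inverse-square contribution:
A: 132 × (2.30/8.10)² = 10.64 R/h
B: 19.0 × (1.65/6.65)² = 1.170 R/h
Total = 10.64 + 1.170 = 11.81 R/h.

11.8 R/h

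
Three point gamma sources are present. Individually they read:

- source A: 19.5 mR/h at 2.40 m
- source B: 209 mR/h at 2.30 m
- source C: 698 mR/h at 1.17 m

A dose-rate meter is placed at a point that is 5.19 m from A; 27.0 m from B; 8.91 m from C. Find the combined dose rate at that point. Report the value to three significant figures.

17.7 mR/h

Each source contributes Iᵢ·(dᵢ/rᵢ)²; contributions add.
A: 19.5 × (2.40/5.19)² = 4.170 mR/h
B: 209 × (2.30/27.0)² = 1.517 mR/h
C: 698 × (1.17/8.91)² = 12.04 mR/h
Total = 4.170 + 1.517 + 12.04 = 17.73 mR/h.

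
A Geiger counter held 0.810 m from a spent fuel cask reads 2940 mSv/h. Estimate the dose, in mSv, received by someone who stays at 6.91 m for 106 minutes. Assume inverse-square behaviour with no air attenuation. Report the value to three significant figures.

71.4 mSv

Since intensity falls as 1/r², rate at 6.91 m:
(0.810/6.91)² = 0.01374, so 2940 × 0.01374 = 40.40 mSv/h.
Dose = rate × time = 40.40 mSv/h × 1.767 h = 71.39 mSv.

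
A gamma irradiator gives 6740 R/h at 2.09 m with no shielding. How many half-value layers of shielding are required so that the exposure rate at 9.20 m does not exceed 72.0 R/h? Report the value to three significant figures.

2.27 half-value layers

At 9.20 m, distance alone gives 6740 × (2.09/9.20)² = 6740 × 0.05161 = 347.9 R/h.
Further attenuation needed: 347.9/72.0 = 4.832.
n = log₂(4.832) = 2.273 half-value layers.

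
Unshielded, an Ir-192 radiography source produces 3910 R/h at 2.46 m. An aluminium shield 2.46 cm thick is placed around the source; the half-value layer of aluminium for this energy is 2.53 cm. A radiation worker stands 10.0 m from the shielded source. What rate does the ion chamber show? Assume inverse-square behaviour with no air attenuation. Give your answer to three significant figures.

121 R/h

Distance alone: (2.46/10.0)² = 0.06052, so 3910 × 0.06052 = 236.6 R/h.
Shield: 2.46/2.53 = 0.9723 half-value layers → attenuation 2^(−0.9723) = 0.5097.
Combined: 236.6 × 0.5097 = 120.6 R/h.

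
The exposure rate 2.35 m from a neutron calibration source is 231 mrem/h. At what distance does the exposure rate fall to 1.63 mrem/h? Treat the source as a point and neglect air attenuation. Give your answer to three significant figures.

By the inverse-square law, d₂ = d₁·√(I₁/I₂).
I₁/I₂ = 231/1.63 = 141.7, so d₂ = 2.35 × √141.7 = 27.97 m.

28.0 m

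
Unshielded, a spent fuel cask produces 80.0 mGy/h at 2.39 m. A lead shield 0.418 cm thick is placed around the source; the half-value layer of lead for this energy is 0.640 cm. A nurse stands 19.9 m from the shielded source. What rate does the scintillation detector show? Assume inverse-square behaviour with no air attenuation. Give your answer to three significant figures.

0.734 mGy/h

Distance alone: 80.0 × (2.39/19.9)² = 80.0 × 0.01442 = 1.154 mGy/h.
Shield: 0.418/0.640 = 0.6531 half-value layers → attenuation 2^(−0.6531) = 0.6359.
Combined: 1.154 × 0.6359 = 0.7338 mGy/h.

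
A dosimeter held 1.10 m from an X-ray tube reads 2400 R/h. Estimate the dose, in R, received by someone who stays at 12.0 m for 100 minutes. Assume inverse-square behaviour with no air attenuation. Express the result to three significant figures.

33.6 R

Intensity scales as (d₁/d₂)², so rate at 12.0 m:
2400 × (1.10/12.0)² = 2400 × 0.008403 = 20.17 R/h.
Dose = rate × time = 20.17 R/h × 1.667 h = 33.62 R.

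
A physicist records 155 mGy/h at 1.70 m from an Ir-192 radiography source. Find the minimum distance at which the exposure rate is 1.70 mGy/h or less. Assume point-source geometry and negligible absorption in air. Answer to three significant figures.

Since intensity falls as 1/r², d₂ = d₁·√(I₁/I₂).
I₁/I₂ = 155/1.70 = 91.18, so d₂ = 1.70 × √91.18 = 16.23 m.

16.2 m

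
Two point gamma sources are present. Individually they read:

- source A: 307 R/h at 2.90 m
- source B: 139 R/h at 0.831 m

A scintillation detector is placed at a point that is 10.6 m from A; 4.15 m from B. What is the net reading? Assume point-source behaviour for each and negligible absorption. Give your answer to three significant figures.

Each source contributes Iᵢ·(dᵢ/rᵢ)²; contributions add.
A: 307 × (2.90/10.6)² = 22.98 R/h
B: 139 × (0.831/4.15)² = 5.573 R/h
Total = 22.98 + 5.573 = 28.55 R/h.

28.6 R/h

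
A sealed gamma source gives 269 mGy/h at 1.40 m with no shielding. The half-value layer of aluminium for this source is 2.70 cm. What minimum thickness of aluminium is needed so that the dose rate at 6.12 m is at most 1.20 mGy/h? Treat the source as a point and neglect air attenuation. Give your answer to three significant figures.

9.59 cm

At 6.12 m, distance alone gives 269 × (1.40/6.12)² = 269 × 0.05233 = 14.08 mGy/h.
Further attenuation needed: 14.08/1.20 = 11.73.
n = log₂(11.73) = 3.552 half-value layers.
Thickness = 3.552 × 2.70 cm = 9.590 cm.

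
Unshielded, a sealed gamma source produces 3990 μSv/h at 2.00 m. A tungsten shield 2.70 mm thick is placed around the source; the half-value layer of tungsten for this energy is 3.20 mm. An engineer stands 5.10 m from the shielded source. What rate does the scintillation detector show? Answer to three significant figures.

342 μSv/h

Distance alone: 3990 × (2.00/5.10)² = 3990 × 0.1538 = 613.7 μSv/h.
Shield: 2.70/3.20 = 0.8438 half-value layers → attenuation 2^(−0.8438) = 0.5572.
Combined: 613.7 × 0.5572 = 342.0 μSv/h.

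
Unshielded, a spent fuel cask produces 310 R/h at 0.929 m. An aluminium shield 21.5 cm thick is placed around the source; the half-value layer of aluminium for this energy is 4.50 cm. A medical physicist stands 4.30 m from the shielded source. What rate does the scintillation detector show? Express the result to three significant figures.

Distance alone: (0.929/4.30)² = 0.04668, so 310 × 0.04668 = 14.47 R/h.
Shield: 21.5/4.50 = 4.778 half-value layers → attenuation 2^(−4.778) = 0.03645.
Combined: 14.47 × 0.03645 = 0.5274 R/h.

0.527 R/h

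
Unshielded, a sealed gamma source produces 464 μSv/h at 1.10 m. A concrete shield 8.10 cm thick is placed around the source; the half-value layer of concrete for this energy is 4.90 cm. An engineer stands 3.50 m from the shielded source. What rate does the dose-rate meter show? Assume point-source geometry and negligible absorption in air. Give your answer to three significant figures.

14.6 μSv/h

Distance alone: (1.10/3.50)² = 0.09878, so 464 × 0.09878 = 45.83 μSv/h.
Shield: 8.10/4.90 = 1.653 half-value layers → attenuation 2^(−1.653) = 0.3180.
Combined: 45.83 × 0.3180 = 14.57 μSv/h.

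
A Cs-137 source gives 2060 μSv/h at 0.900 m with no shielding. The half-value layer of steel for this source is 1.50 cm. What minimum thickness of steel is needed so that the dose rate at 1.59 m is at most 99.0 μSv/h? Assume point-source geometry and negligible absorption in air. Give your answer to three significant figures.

At 1.59 m, distance alone gives (0.900/1.59)² = 0.3204, so 2060 × 0.3204 = 660.0 μSv/h.
Further attenuation needed: 660.0/99.0 = 6.667.
n = log₂(6.667) = 2.737 half-value layers.
Thickness = 2.737 × 1.50 cm = 4.106 cm.

4.11 cm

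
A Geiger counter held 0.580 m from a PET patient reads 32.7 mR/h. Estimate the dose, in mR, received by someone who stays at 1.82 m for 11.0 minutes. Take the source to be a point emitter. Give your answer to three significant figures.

Applying the 1/r² law, rate at 1.82 m:
32.7 × (0.580/1.82)² = 32.7 × 0.1016 = 3.322 mR/h.
Dose = rate × time = 3.322 mR/h × 0.1833 h = 0.6089 mR.

0.609 mR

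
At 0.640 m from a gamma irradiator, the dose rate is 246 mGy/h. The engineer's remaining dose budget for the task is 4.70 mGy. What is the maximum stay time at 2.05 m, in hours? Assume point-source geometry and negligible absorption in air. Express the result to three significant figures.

Applying the 1/r² law, rate at 2.05 m:
246 × (0.640/2.05)² = 246 × 0.09747 = 23.98 mGy/h.
Stay time = 4.70 mGy ÷ 23.98 mGy/h = 0.1960 h.

0.196 h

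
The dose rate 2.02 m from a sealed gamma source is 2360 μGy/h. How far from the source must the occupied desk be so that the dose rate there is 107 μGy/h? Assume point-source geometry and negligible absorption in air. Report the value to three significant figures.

By the inverse-square law, d₂ = d₁·√(I₁/I₂).
I₁/I₂ = 2360/107 = 22.06, so d₂ = 2.02 × √22.06 = 9.488 m.

9.49 m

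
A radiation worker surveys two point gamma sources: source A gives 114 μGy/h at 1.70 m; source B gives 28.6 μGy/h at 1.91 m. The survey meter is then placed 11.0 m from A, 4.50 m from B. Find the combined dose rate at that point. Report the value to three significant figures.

7.88 μGy/h

Each source contributes Iᵢ·(dᵢ/rᵢ)²; contributions add.
A: 114 × (1.70/11.0)² = 2.723 μGy/h
B: 28.6 × (1.91/4.50)² = 5.152 μGy/h
Total = 2.723 + 5.152 = 7.875 μGy/h.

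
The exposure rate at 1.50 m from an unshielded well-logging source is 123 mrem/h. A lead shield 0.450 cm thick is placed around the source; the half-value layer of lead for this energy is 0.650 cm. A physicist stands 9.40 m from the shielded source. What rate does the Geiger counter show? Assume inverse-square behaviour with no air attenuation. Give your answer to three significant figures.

1.94 mrem/h

Distance alone: (1.50/9.40)² = 0.02546, so 123 × 0.02546 = 3.132 mrem/h.
Shield: 0.450/0.650 = 0.6923 half-value layers → attenuation 2^(−0.6923) = 0.6189.
Combined: 3.132 × 0.6189 = 1.938 mrem/h.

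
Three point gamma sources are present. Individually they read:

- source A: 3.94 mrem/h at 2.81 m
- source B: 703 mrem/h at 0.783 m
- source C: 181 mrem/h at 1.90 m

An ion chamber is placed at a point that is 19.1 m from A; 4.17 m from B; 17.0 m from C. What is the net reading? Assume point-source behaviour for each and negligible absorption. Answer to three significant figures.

Each source contributes Iᵢ·(dᵢ/rᵢ)²; contributions add.
A: 3.94 × (2.81/19.1)² = 0.08528 mrem/h
B: 703 × (0.783/4.17)² = 24.79 mrem/h
C: 181 × (1.90/17.0)² = 2.261 mrem/h
Total = 0.08528 + 24.79 + 2.261 = 27.14 mrem/h.

27.1 mrem/h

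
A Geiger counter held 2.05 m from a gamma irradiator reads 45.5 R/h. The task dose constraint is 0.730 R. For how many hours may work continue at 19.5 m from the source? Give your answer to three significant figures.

Using I₁d₁² = I₂d₂², rate at 19.5 m:
45.5 × (2.05/19.5)² = 45.5 × 0.01105 = 0.5028 R/h.
Stay time = 0.730 R ÷ 0.5028 R/h = 1.452 h.

1.45 h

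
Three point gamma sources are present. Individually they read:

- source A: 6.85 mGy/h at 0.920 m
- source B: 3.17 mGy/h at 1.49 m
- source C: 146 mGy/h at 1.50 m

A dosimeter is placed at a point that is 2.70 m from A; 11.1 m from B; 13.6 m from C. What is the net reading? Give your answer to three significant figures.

Each source contributes Iᵢ·(dᵢ/rᵢ)²; contributions add.
A: 6.85 × (0.920/2.70)² = 0.7953 mGy/h
B: 3.17 × (1.49/11.1)² = 0.05712 mGy/h
C: 146 × (1.50/13.6)² = 1.776 mGy/h
Total = 0.7953 + 0.05712 + 1.776 = 2.628 mGy/h.

2.63 mGy/h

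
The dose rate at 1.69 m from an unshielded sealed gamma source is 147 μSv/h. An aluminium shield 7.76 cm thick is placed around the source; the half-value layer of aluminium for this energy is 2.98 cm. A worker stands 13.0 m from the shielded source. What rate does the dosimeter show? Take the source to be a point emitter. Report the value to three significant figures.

Distance alone: (1.69/13.0)² = 0.01690, so 147 × 0.01690 = 2.484 μSv/h.
Shield: 7.76/2.98 = 2.604 half-value layers → attenuation 2^(−2.604) = 0.1645.
Combined: 2.484 × 0.1645 = 0.4086 μSv/h.

0.409 μSv/h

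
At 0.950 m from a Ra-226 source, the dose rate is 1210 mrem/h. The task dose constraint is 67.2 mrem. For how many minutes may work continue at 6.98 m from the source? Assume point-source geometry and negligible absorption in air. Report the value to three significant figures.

Applying the 1/r² law, rate at 6.98 m:
(0.950/6.98)² = 0.01852, so 1210 × 0.01852 = 22.41 mrem/h.
Stay time = 67.2 mrem ÷ 22.41 mrem/h = 2.999 h = 179.9 min.

180 min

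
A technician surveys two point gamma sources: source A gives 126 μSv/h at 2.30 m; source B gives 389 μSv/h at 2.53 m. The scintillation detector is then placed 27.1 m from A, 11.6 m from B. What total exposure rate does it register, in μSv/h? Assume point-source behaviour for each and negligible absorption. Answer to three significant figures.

19.4 μSv/h

By superposition, sum each source's inverse-square contribution:
A: 126 × (2.30/27.1)² = 0.9076 μSv/h
B: 389 × (2.53/11.6)² = 18.50 μSv/h
Total = 0.9076 + 18.50 = 19.41 μSv/h.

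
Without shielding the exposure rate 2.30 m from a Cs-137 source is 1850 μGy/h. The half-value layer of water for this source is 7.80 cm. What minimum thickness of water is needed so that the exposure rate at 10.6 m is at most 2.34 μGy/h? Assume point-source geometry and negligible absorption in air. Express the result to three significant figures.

40.7 cm

At 10.6 m, distance alone gives 1850 × (2.30/10.6)² = 1850 × 0.04708 = 87.10 μGy/h.
Further attenuation needed: 87.10/2.34 = 37.22.
n = log₂(37.22) = 5.218 half-value layers.
Thickness = 5.218 × 7.80 cm = 40.70 cm.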